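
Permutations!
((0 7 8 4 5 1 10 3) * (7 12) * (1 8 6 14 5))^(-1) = (0 3 10 1 4 8 5 14 6 7 12)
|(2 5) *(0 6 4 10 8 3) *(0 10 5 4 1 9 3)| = 21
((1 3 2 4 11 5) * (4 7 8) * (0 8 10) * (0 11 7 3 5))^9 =((0 8 4 7 10 11)(1 5)(2 3))^9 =(0 7)(1 5)(2 3)(4 11)(8 10)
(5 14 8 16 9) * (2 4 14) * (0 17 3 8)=(0 17 3 8 16 9 5 2 4 14)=[17, 1, 4, 8, 14, 2, 6, 7, 16, 5, 10, 11, 12, 13, 0, 15, 9, 3]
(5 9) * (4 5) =(4 5 9) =[0, 1, 2, 3, 5, 9, 6, 7, 8, 4]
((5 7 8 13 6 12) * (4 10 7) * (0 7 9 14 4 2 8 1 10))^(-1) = (0 4 14 9 10 1 7)(2 5 12 6 13 8)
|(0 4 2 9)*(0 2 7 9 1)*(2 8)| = 7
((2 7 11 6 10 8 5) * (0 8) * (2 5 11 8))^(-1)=(0 10 6 11 8 7 2)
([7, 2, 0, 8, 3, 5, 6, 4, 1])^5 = (0 1 3 7 2 8 4)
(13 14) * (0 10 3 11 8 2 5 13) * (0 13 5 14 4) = (0 10 3 11 8 2 14 13 4) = [10, 1, 14, 11, 0, 5, 6, 7, 2, 9, 3, 8, 12, 4, 13]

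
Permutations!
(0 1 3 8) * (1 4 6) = (0 4 6 1 3 8) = [4, 3, 2, 8, 6, 5, 1, 7, 0]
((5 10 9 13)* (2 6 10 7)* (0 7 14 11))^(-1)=(0 11 14 5 13 9 10 6 2 7)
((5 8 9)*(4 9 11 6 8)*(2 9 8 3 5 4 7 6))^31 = ((2 9 4 8 11)(3 5 7 6))^31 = (2 9 4 8 11)(3 6 7 5)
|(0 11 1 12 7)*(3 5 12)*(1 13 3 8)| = |(0 11 13 3 5 12 7)(1 8)| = 14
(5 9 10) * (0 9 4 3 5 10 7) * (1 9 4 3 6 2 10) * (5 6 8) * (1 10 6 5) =(10)(0 4 8 1 9 7)(2 6)(3 5) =[4, 9, 6, 5, 8, 3, 2, 0, 1, 7, 10]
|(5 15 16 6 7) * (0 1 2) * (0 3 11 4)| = |(0 1 2 3 11 4)(5 15 16 6 7)| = 30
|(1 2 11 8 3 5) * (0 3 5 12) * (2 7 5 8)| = |(0 3 12)(1 7 5)(2 11)| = 6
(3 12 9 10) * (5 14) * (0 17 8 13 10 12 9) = [17, 1, 2, 9, 4, 14, 6, 7, 13, 12, 3, 11, 0, 10, 5, 15, 16, 8] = (0 17 8 13 10 3 9 12)(5 14)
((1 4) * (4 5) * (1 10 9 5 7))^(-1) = (1 7)(4 5 9 10)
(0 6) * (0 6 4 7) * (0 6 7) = [4, 1, 2, 3, 0, 5, 7, 6] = (0 4)(6 7)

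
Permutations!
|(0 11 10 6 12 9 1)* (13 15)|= 14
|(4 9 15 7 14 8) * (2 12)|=6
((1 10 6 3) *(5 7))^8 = ((1 10 6 3)(5 7))^8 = (10)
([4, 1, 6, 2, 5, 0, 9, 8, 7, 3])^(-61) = (0 5 4)(2 3 9 6)(7 8)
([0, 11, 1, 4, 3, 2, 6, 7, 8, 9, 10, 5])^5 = [0, 11, 1, 4, 3, 2, 6, 7, 8, 9, 10, 5]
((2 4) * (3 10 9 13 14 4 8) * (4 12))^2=(2 3 9 14 4 8 10 13 12)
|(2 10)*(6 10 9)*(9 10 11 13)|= |(2 10)(6 11 13 9)|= 4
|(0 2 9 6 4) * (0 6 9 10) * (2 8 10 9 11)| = 6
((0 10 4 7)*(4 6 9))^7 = (0 10 6 9 4 7)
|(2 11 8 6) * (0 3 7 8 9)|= 8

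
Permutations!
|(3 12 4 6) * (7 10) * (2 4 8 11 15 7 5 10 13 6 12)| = 10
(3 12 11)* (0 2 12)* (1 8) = (0 2 12 11 3)(1 8) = [2, 8, 12, 0, 4, 5, 6, 7, 1, 9, 10, 3, 11]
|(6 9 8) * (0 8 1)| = |(0 8 6 9 1)| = 5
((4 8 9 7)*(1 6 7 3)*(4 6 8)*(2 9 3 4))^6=((1 8 3)(2 9 4)(6 7))^6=(9)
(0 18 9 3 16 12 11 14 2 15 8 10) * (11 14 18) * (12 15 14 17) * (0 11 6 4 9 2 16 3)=[6, 1, 14, 3, 9, 5, 4, 7, 10, 0, 11, 18, 17, 13, 16, 8, 15, 12, 2]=(0 6 4 9)(2 14 16 15 8 10 11 18)(12 17)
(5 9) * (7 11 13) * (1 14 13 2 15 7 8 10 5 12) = [0, 14, 15, 3, 4, 9, 6, 11, 10, 12, 5, 2, 1, 8, 13, 7] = (1 14 13 8 10 5 9 12)(2 15 7 11)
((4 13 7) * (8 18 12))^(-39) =((4 13 7)(8 18 12))^(-39) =(18)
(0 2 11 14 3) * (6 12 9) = [2, 1, 11, 0, 4, 5, 12, 7, 8, 6, 10, 14, 9, 13, 3] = (0 2 11 14 3)(6 12 9)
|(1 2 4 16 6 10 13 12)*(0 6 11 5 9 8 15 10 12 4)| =45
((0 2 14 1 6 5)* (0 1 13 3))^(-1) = ((0 2 14 13 3)(1 6 5))^(-1) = (0 3 13 14 2)(1 5 6)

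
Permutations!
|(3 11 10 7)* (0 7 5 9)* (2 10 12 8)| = |(0 7 3 11 12 8 2 10 5 9)| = 10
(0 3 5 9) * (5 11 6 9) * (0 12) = (0 3 11 6 9 12) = [3, 1, 2, 11, 4, 5, 9, 7, 8, 12, 10, 6, 0]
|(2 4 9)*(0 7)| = 6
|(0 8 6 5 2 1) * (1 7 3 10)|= 9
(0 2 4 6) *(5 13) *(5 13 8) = (13)(0 2 4 6)(5 8) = [2, 1, 4, 3, 6, 8, 0, 7, 5, 9, 10, 11, 12, 13]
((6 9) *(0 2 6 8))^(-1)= ((0 2 6 9 8))^(-1)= (0 8 9 6 2)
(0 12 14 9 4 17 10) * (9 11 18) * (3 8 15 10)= (0 12 14 11 18 9 4 17 3 8 15 10)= [12, 1, 2, 8, 17, 5, 6, 7, 15, 4, 0, 18, 14, 13, 11, 10, 16, 3, 9]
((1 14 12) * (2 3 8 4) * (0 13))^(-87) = (14)(0 13)(2 3 8 4)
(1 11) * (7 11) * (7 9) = (1 9 7 11) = [0, 9, 2, 3, 4, 5, 6, 11, 8, 7, 10, 1]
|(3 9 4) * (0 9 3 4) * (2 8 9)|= 4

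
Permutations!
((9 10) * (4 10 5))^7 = (4 5 9 10)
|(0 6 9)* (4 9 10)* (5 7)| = |(0 6 10 4 9)(5 7)| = 10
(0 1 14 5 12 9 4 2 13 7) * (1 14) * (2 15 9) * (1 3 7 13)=(0 14 5 12 2 1 3 7)(4 15 9)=[14, 3, 1, 7, 15, 12, 6, 0, 8, 4, 10, 11, 2, 13, 5, 9]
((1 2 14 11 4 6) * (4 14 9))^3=((1 2 9 4 6)(11 14))^3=(1 4 2 6 9)(11 14)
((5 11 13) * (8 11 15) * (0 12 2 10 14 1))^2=(0 2 14)(1 12 10)(5 8 13 15 11)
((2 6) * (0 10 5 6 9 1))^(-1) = ((0 10 5 6 2 9 1))^(-1) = (0 1 9 2 6 5 10)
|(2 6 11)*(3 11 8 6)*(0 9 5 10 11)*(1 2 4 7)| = 10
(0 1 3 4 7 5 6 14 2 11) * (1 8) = [8, 3, 11, 4, 7, 6, 14, 5, 1, 9, 10, 0, 12, 13, 2] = (0 8 1 3 4 7 5 6 14 2 11)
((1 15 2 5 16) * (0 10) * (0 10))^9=((1 15 2 5 16))^9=(1 16 5 2 15)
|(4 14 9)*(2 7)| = |(2 7)(4 14 9)| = 6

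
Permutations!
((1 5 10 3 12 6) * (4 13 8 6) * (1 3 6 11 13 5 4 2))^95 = (1 2 12 3 6 10 5 4)(8 13 11)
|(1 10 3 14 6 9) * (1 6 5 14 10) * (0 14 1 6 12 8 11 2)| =|(0 14 5 1 6 9 12 8 11 2)(3 10)| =10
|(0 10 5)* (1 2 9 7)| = 12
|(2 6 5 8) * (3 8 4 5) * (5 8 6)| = |(2 5 4 8)(3 6)| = 4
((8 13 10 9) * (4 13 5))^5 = (4 5 8 9 10 13)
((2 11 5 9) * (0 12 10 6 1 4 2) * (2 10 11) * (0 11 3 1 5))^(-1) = ((0 12 3 1 4 10 6 5 9 11))^(-1) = (0 11 9 5 6 10 4 1 3 12)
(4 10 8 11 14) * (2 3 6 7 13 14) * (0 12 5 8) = (0 12 5 8 11 2 3 6 7 13 14 4 10) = [12, 1, 3, 6, 10, 8, 7, 13, 11, 9, 0, 2, 5, 14, 4]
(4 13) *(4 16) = (4 13 16) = [0, 1, 2, 3, 13, 5, 6, 7, 8, 9, 10, 11, 12, 16, 14, 15, 4]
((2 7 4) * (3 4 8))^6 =(2 7 8 3 4)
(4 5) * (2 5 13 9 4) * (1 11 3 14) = [0, 11, 5, 14, 13, 2, 6, 7, 8, 4, 10, 3, 12, 9, 1] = (1 11 3 14)(2 5)(4 13 9)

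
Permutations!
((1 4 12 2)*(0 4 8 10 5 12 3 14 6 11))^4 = (0 6 3)(1 12 10)(2 5 8)(4 11 14)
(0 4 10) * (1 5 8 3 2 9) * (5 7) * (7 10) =(0 4 7 5 8 3 2 9 1 10) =[4, 10, 9, 2, 7, 8, 6, 5, 3, 1, 0]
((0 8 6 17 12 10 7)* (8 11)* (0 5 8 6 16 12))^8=(17)(5 16 10)(7 8 12)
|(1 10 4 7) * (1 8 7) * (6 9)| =|(1 10 4)(6 9)(7 8)| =6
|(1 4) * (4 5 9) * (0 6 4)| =6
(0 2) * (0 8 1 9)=(0 2 8 1 9)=[2, 9, 8, 3, 4, 5, 6, 7, 1, 0]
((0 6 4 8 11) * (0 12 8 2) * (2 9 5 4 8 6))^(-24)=(12)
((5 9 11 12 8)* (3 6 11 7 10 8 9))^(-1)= (3 5 8 10 7 9 12 11 6)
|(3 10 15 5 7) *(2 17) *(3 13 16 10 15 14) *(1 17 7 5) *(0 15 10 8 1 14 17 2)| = 6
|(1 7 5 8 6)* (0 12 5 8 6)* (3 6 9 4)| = |(0 12 5 9 4 3 6 1 7 8)| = 10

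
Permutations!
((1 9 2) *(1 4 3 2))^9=(1 9)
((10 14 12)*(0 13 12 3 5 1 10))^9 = ((0 13 12)(1 10 14 3 5))^9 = (1 5 3 14 10)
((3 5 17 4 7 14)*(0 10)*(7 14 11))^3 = ((0 10)(3 5 17 4 14)(7 11))^3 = (0 10)(3 4 5 14 17)(7 11)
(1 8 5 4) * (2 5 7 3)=(1 8 7 3 2 5 4)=[0, 8, 5, 2, 1, 4, 6, 3, 7]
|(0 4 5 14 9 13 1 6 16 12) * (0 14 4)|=|(1 6 16 12 14 9 13)(4 5)|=14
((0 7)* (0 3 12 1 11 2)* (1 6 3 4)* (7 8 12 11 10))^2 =((0 8 12 6 3 11 2)(1 10 7 4))^2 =(0 12 3 2 8 6 11)(1 7)(4 10)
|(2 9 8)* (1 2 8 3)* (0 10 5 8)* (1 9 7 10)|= |(0 1 2 7 10 5 8)(3 9)|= 14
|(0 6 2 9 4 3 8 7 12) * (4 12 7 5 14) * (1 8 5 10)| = |(0 6 2 9 12)(1 8 10)(3 5 14 4)| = 60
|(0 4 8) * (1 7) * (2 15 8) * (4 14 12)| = 14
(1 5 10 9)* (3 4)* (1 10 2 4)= (1 5 2 4 3)(9 10)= [0, 5, 4, 1, 3, 2, 6, 7, 8, 10, 9]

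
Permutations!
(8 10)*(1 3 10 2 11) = (1 3 10 8 2 11) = [0, 3, 11, 10, 4, 5, 6, 7, 2, 9, 8, 1]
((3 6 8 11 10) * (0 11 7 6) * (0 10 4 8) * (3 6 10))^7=(11)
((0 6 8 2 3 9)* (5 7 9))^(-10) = ((0 6 8 2 3 5 7 9))^(-10) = (0 7 3 8)(2 6 9 5)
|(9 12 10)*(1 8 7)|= 3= |(1 8 7)(9 12 10)|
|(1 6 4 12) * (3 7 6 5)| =7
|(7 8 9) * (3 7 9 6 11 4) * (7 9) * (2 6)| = |(2 6 11 4 3 9 7 8)| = 8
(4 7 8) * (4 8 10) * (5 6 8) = (4 7 10)(5 6 8) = [0, 1, 2, 3, 7, 6, 8, 10, 5, 9, 4]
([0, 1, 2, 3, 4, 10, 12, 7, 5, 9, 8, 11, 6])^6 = (12)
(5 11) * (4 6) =(4 6)(5 11) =[0, 1, 2, 3, 6, 11, 4, 7, 8, 9, 10, 5]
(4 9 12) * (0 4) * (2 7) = [4, 1, 7, 3, 9, 5, 6, 2, 8, 12, 10, 11, 0] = (0 4 9 12)(2 7)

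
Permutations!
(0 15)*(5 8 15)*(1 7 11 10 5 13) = (0 13 1 7 11 10 5 8 15) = [13, 7, 2, 3, 4, 8, 6, 11, 15, 9, 5, 10, 12, 1, 14, 0]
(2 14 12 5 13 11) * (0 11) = (0 11 2 14 12 5 13) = [11, 1, 14, 3, 4, 13, 6, 7, 8, 9, 10, 2, 5, 0, 12]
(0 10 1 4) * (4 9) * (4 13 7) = (0 10 1 9 13 7 4) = [10, 9, 2, 3, 0, 5, 6, 4, 8, 13, 1, 11, 12, 7]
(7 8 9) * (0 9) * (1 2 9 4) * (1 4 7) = (0 7 8)(1 2 9) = [7, 2, 9, 3, 4, 5, 6, 8, 0, 1]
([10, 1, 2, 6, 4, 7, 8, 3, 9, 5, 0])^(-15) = (0 10)(3 9)(5 6)(7 8)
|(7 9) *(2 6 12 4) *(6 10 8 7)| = |(2 10 8 7 9 6 12 4)| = 8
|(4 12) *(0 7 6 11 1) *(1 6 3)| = |(0 7 3 1)(4 12)(6 11)| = 4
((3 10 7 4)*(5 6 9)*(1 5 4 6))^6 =(10)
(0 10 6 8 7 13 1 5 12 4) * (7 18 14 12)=[10, 5, 2, 3, 0, 7, 8, 13, 18, 9, 6, 11, 4, 1, 12, 15, 16, 17, 14]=(0 10 6 8 18 14 12 4)(1 5 7 13)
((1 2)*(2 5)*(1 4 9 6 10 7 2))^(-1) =(1 5)(2 7 10 6 9 4)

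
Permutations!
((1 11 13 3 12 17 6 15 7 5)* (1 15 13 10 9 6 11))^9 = ((3 12 17 11 10 9 6 13)(5 15 7))^9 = (3 12 17 11 10 9 6 13)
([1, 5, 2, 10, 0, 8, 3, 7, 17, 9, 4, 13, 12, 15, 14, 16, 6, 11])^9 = [6, 3, 2, 13, 16, 10, 11, 7, 4, 9, 15, 1, 12, 5, 14, 8, 17, 0]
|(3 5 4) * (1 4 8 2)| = |(1 4 3 5 8 2)| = 6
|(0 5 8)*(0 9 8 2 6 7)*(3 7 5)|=|(0 3 7)(2 6 5)(8 9)|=6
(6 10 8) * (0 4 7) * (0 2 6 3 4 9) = (0 9)(2 6 10 8 3 4 7) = [9, 1, 6, 4, 7, 5, 10, 2, 3, 0, 8]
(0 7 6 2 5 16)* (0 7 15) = [15, 1, 5, 3, 4, 16, 2, 6, 8, 9, 10, 11, 12, 13, 14, 0, 7] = (0 15)(2 5 16 7 6)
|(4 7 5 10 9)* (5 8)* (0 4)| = 7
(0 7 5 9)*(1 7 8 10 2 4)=[8, 7, 4, 3, 1, 9, 6, 5, 10, 0, 2]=(0 8 10 2 4 1 7 5 9)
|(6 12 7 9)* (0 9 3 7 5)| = |(0 9 6 12 5)(3 7)| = 10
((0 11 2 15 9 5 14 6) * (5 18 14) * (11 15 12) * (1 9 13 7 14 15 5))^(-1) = (0 6 14 7 13 15 18 9 1 5)(2 11 12)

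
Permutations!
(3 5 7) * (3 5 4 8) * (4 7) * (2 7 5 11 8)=(2 7 11 8 3 5 4)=[0, 1, 7, 5, 2, 4, 6, 11, 3, 9, 10, 8]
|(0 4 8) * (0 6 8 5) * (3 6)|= |(0 4 5)(3 6 8)|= 3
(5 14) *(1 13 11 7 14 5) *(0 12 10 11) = [12, 13, 2, 3, 4, 5, 6, 14, 8, 9, 11, 7, 10, 0, 1] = (0 12 10 11 7 14 1 13)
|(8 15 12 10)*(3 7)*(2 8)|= |(2 8 15 12 10)(3 7)|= 10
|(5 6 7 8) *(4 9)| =4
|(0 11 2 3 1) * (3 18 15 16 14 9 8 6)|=|(0 11 2 18 15 16 14 9 8 6 3 1)|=12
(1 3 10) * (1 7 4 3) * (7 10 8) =(10)(3 8 7 4) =[0, 1, 2, 8, 3, 5, 6, 4, 7, 9, 10]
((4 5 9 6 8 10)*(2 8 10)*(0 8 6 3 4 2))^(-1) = ((0 8)(2 6 10)(3 4 5 9))^(-1) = (0 8)(2 10 6)(3 9 5 4)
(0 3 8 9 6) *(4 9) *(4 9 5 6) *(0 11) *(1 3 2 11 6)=(0 2 11)(1 3 8 9 4 5)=[2, 3, 11, 8, 5, 1, 6, 7, 9, 4, 10, 0]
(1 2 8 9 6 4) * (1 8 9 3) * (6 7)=(1 2 9 7 6 4 8 3)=[0, 2, 9, 1, 8, 5, 4, 6, 3, 7]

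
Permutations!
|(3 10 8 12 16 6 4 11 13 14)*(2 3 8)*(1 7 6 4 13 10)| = 13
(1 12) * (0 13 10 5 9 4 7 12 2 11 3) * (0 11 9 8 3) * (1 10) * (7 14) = (0 13 1 2 9 4 14 7 12 10 5 8 3 11) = [13, 2, 9, 11, 14, 8, 6, 12, 3, 4, 5, 0, 10, 1, 7]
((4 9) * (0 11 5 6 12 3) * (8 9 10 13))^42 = (4 13 9 10 8)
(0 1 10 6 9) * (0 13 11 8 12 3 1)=(1 10 6 9 13 11 8 12 3)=[0, 10, 2, 1, 4, 5, 9, 7, 12, 13, 6, 8, 3, 11]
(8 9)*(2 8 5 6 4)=(2 8 9 5 6 4)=[0, 1, 8, 3, 2, 6, 4, 7, 9, 5]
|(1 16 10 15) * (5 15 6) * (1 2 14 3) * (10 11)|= |(1 16 11 10 6 5 15 2 14 3)|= 10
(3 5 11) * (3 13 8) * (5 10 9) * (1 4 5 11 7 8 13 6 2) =(13)(1 4 5 7 8 3 10 9 11 6 2) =[0, 4, 1, 10, 5, 7, 2, 8, 3, 11, 9, 6, 12, 13]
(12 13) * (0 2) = [2, 1, 0, 3, 4, 5, 6, 7, 8, 9, 10, 11, 13, 12] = (0 2)(12 13)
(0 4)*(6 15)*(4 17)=(0 17 4)(6 15)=[17, 1, 2, 3, 0, 5, 15, 7, 8, 9, 10, 11, 12, 13, 14, 6, 16, 4]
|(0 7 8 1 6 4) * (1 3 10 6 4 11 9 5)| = 11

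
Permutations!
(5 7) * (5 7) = (7) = [0, 1, 2, 3, 4, 5, 6, 7]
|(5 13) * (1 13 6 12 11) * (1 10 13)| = |(5 6 12 11 10 13)| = 6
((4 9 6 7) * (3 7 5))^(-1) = (3 5 6 9 4 7)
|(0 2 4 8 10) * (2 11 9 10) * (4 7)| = 4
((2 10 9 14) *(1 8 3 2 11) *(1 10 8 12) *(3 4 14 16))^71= (1 12)(2 3 16 9 10 11 14 4 8)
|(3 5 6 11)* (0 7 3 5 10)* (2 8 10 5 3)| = |(0 7 2 8 10)(3 5 6 11)| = 20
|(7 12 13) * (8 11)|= |(7 12 13)(8 11)|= 6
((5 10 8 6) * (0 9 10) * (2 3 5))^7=(0 5 3 2 6 8 10 9)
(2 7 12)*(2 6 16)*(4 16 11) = (2 7 12 6 11 4 16) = [0, 1, 7, 3, 16, 5, 11, 12, 8, 9, 10, 4, 6, 13, 14, 15, 2]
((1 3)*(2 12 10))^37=((1 3)(2 12 10))^37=(1 3)(2 12 10)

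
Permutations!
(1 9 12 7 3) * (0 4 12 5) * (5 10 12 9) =(0 4 9 10 12 7 3 1 5) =[4, 5, 2, 1, 9, 0, 6, 3, 8, 10, 12, 11, 7]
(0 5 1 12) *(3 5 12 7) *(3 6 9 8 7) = (0 12)(1 3 5)(6 9 8 7) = [12, 3, 2, 5, 4, 1, 9, 6, 7, 8, 10, 11, 0]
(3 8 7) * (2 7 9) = [0, 1, 7, 8, 4, 5, 6, 3, 9, 2] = (2 7 3 8 9)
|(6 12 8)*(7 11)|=6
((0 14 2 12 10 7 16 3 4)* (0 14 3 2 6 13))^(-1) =(0 13 6 14 4 3)(2 16 7 10 12)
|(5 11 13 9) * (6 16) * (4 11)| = 10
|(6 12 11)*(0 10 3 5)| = |(0 10 3 5)(6 12 11)| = 12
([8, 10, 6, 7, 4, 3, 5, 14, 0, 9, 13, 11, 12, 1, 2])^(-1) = [8, 13, 14, 5, 4, 6, 2, 3, 0, 9, 1, 11, 12, 10, 7]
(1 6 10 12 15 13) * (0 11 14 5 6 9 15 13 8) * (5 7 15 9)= (0 11 14 7 15 8)(1 5 6 10 12 13)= [11, 5, 2, 3, 4, 6, 10, 15, 0, 9, 12, 14, 13, 1, 7, 8]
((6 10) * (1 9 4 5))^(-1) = ((1 9 4 5)(6 10))^(-1) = (1 5 4 9)(6 10)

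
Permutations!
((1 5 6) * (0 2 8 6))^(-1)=((0 2 8 6 1 5))^(-1)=(0 5 1 6 8 2)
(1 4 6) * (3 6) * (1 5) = [0, 4, 2, 6, 3, 1, 5] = (1 4 3 6 5)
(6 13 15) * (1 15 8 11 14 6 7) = (1 15 7)(6 13 8 11 14) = [0, 15, 2, 3, 4, 5, 13, 1, 11, 9, 10, 14, 12, 8, 6, 7]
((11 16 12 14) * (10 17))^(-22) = (17)(11 12)(14 16)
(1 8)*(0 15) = (0 15)(1 8) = [15, 8, 2, 3, 4, 5, 6, 7, 1, 9, 10, 11, 12, 13, 14, 0]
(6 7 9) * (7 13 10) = [0, 1, 2, 3, 4, 5, 13, 9, 8, 6, 7, 11, 12, 10] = (6 13 10 7 9)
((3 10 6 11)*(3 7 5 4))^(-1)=(3 4 5 7 11 6 10)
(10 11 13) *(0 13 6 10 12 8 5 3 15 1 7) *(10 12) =(0 13 10 11 6 12 8 5 3 15 1 7) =[13, 7, 2, 15, 4, 3, 12, 0, 5, 9, 11, 6, 8, 10, 14, 1]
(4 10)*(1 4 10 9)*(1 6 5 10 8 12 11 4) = (4 9 6 5 10 8 12 11) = [0, 1, 2, 3, 9, 10, 5, 7, 12, 6, 8, 4, 11]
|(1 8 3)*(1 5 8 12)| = 6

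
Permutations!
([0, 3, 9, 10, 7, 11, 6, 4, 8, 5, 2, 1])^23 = [0, 10, 5, 2, 7, 1, 6, 4, 8, 11, 9, 3]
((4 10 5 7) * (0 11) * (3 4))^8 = (11)(3 5 4 7 10)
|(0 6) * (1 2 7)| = |(0 6)(1 2 7)| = 6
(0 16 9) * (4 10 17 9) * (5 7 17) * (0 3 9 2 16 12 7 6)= (0 12 7 17 2 16 4 10 5 6)(3 9)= [12, 1, 16, 9, 10, 6, 0, 17, 8, 3, 5, 11, 7, 13, 14, 15, 4, 2]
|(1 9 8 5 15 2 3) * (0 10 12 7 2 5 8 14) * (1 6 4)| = 22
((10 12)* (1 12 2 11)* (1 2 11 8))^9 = (1 11)(2 12)(8 10)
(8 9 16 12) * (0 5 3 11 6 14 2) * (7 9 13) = (0 5 3 11 6 14 2)(7 9 16 12 8 13) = [5, 1, 0, 11, 4, 3, 14, 9, 13, 16, 10, 6, 8, 7, 2, 15, 12]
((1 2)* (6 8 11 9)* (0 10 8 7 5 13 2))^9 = ((0 10 8 11 9 6 7 5 13 2 1))^9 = (0 2 5 6 11 10 1 13 7 9 8)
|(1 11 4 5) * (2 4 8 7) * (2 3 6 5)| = 14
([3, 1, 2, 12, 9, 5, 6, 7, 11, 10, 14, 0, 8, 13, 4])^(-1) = (0 11 8 12 3)(4 14 10 9)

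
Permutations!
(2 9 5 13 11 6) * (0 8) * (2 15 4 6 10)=(0 8)(2 9 5 13 11 10)(4 6 15)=[8, 1, 9, 3, 6, 13, 15, 7, 0, 5, 2, 10, 12, 11, 14, 4]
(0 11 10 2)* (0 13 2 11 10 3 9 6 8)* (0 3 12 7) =(0 10 11 12 7)(2 13)(3 9 6 8) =[10, 1, 13, 9, 4, 5, 8, 0, 3, 6, 11, 12, 7, 2]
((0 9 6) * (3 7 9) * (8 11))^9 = (0 6 9 7 3)(8 11) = ((0 3 7 9 6)(8 11))^9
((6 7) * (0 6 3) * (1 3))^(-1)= ((0 6 7 1 3))^(-1)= (0 3 1 7 6)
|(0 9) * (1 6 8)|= 6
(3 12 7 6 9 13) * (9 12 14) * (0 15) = (0 15)(3 14 9 13)(6 12 7) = [15, 1, 2, 14, 4, 5, 12, 6, 8, 13, 10, 11, 7, 3, 9, 0]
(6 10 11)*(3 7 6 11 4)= (11)(3 7 6 10 4)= [0, 1, 2, 7, 3, 5, 10, 6, 8, 9, 4, 11]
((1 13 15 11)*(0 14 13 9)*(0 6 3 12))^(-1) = (0 12 3 6 9 1 11 15 13 14)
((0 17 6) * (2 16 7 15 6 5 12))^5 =(0 16 17 7 5 15 12 6 2)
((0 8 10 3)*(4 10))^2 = ((0 8 4 10 3))^2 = (0 4 3 8 10)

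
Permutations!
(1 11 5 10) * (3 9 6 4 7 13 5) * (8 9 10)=(1 11 3 10)(4 7 13 5 8 9 6)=[0, 11, 2, 10, 7, 8, 4, 13, 9, 6, 1, 3, 12, 5]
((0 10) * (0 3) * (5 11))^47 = ((0 10 3)(5 11))^47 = (0 3 10)(5 11)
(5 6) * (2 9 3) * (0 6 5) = (0 6)(2 9 3) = [6, 1, 9, 2, 4, 5, 0, 7, 8, 3]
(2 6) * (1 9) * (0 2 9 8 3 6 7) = [2, 8, 7, 6, 4, 5, 9, 0, 3, 1] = (0 2 7)(1 8 3 6 9)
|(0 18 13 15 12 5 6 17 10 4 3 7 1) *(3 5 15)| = 30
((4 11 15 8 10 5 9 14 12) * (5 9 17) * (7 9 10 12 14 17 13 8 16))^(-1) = (4 12 8 13 5 17 9 7 16 15 11)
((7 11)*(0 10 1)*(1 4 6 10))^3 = ((0 1)(4 6 10)(7 11))^3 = (0 1)(7 11)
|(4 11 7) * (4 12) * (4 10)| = |(4 11 7 12 10)| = 5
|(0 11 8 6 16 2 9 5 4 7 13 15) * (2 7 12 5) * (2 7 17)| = 33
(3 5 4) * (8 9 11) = [0, 1, 2, 5, 3, 4, 6, 7, 9, 11, 10, 8] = (3 5 4)(8 9 11)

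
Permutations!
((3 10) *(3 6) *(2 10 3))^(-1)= (2 6 10)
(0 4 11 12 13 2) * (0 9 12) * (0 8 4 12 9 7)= (0 12 13 2 7)(4 11 8)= [12, 1, 7, 3, 11, 5, 6, 0, 4, 9, 10, 8, 13, 2]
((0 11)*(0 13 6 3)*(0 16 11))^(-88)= (3 11 6 16 13)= ((3 16 11 13 6))^(-88)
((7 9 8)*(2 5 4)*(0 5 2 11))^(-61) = ((0 5 4 11)(7 9 8))^(-61) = (0 11 4 5)(7 8 9)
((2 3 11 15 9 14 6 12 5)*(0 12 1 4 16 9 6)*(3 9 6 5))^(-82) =(0 14 9 2 5 15 11 3 12)(1 16)(4 6)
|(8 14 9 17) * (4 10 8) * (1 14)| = 7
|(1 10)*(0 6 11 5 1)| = |(0 6 11 5 1 10)| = 6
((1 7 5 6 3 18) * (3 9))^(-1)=(1 18 3 9 6 5 7)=((1 7 5 6 9 3 18))^(-1)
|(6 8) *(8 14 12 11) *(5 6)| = 6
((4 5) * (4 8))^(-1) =(4 8 5)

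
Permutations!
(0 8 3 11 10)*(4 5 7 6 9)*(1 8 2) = (0 2 1 8 3 11 10)(4 5 7 6 9) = [2, 8, 1, 11, 5, 7, 9, 6, 3, 4, 0, 10]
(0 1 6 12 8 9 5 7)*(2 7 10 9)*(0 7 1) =[0, 6, 1, 3, 4, 10, 12, 7, 2, 5, 9, 11, 8] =(1 6 12 8 2)(5 10 9)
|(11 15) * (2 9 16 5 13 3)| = |(2 9 16 5 13 3)(11 15)| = 6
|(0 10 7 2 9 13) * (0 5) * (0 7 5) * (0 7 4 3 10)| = 4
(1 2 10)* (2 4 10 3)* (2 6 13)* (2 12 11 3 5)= (1 4 10)(2 5)(3 6 13 12 11)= [0, 4, 5, 6, 10, 2, 13, 7, 8, 9, 1, 3, 11, 12]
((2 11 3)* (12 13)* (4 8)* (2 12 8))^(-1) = ((2 11 3 12 13 8 4))^(-1) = (2 4 8 13 12 3 11)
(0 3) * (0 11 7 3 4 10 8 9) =(0 4 10 8 9)(3 11 7) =[4, 1, 2, 11, 10, 5, 6, 3, 9, 0, 8, 7]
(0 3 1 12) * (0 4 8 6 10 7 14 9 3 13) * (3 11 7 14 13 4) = (0 4 8 6 10 14 9 11 7 13)(1 12 3) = [4, 12, 2, 1, 8, 5, 10, 13, 6, 11, 14, 7, 3, 0, 9]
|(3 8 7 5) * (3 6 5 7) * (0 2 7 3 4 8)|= 4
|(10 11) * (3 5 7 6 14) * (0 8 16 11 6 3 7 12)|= 11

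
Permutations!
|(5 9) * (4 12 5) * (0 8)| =4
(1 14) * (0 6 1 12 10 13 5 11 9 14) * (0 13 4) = [6, 13, 2, 3, 0, 11, 1, 7, 8, 14, 4, 9, 10, 5, 12] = (0 6 1 13 5 11 9 14 12 10 4)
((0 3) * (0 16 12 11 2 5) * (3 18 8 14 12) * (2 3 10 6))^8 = ((0 18 8 14 12 11 3 16 10 6 2 5))^8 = (0 10 12)(2 3 8)(5 16 14)(6 11 18)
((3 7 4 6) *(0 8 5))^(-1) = (0 5 8)(3 6 4 7) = ((0 8 5)(3 7 4 6))^(-1)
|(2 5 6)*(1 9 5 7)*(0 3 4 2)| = |(0 3 4 2 7 1 9 5 6)| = 9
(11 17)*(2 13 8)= (2 13 8)(11 17)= [0, 1, 13, 3, 4, 5, 6, 7, 2, 9, 10, 17, 12, 8, 14, 15, 16, 11]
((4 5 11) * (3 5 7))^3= ((3 5 11 4 7))^3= (3 4 5 7 11)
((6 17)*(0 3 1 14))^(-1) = (0 14 1 3)(6 17)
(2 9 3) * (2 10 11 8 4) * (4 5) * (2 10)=(2 9 3)(4 10 11 8 5)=[0, 1, 9, 2, 10, 4, 6, 7, 5, 3, 11, 8]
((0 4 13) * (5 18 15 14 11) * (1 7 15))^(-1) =((0 4 13)(1 7 15 14 11 5 18))^(-1) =(0 13 4)(1 18 5 11 14 15 7)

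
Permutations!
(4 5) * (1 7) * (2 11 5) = (1 7)(2 11 5 4) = [0, 7, 11, 3, 2, 4, 6, 1, 8, 9, 10, 5]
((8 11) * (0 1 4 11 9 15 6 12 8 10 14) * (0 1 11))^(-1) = ((0 11 10 14 1 4)(6 12 8 9 15))^(-1) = (0 4 1 14 10 11)(6 15 9 8 12)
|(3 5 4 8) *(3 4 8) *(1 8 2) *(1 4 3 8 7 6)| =15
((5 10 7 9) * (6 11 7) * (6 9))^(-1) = ((5 10 9)(6 11 7))^(-1) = (5 9 10)(6 7 11)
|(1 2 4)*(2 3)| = |(1 3 2 4)| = 4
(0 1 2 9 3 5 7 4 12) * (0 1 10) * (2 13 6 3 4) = (0 10)(1 13 6 3 5 7 2 9 4 12) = [10, 13, 9, 5, 12, 7, 3, 2, 8, 4, 0, 11, 1, 6]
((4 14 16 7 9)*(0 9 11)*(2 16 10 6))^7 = ((0 9 4 14 10 6 2 16 7 11))^7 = (0 16 10 9 7 6 4 11 2 14)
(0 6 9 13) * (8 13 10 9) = (0 6 8 13)(9 10) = [6, 1, 2, 3, 4, 5, 8, 7, 13, 10, 9, 11, 12, 0]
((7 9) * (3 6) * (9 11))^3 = (11)(3 6)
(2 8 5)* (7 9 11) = [0, 1, 8, 3, 4, 2, 6, 9, 5, 11, 10, 7] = (2 8 5)(7 9 11)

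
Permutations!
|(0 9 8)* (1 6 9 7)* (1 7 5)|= |(0 5 1 6 9 8)|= 6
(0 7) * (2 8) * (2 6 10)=[7, 1, 8, 3, 4, 5, 10, 0, 6, 9, 2]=(0 7)(2 8 6 10)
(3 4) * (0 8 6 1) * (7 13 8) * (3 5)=[7, 0, 2, 4, 5, 3, 1, 13, 6, 9, 10, 11, 12, 8]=(0 7 13 8 6 1)(3 4 5)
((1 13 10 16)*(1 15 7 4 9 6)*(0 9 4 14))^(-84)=((0 9 6 1 13 10 16 15 7 14))^(-84)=(0 16 6 7 13)(1 14 10 9 15)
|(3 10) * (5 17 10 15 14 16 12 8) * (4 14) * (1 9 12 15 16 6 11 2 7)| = 16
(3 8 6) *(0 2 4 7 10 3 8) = [2, 1, 4, 0, 7, 5, 8, 10, 6, 9, 3] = (0 2 4 7 10 3)(6 8)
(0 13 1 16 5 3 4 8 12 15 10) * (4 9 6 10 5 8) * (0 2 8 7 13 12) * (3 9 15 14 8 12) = (0 3 15 5 9 6 10 2 12 14 8)(1 16 7 13) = [3, 16, 12, 15, 4, 9, 10, 13, 0, 6, 2, 11, 14, 1, 8, 5, 7]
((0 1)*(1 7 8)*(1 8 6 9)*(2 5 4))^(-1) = (0 1 9 6 7)(2 4 5)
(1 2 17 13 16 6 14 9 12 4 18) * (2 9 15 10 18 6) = (1 9 12 4 6 14 15 10 18)(2 17 13 16) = [0, 9, 17, 3, 6, 5, 14, 7, 8, 12, 18, 11, 4, 16, 15, 10, 2, 13, 1]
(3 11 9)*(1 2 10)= [0, 2, 10, 11, 4, 5, 6, 7, 8, 3, 1, 9]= (1 2 10)(3 11 9)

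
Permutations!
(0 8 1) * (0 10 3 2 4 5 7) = (0 8 1 10 3 2 4 5 7) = [8, 10, 4, 2, 5, 7, 6, 0, 1, 9, 3]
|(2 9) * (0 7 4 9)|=5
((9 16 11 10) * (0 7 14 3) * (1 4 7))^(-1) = (0 3 14 7 4 1)(9 10 11 16)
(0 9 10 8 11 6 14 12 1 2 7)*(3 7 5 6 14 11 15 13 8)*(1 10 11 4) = (0 9 11 14 12 10 3 7)(1 2 5 6 4)(8 15 13) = [9, 2, 5, 7, 1, 6, 4, 0, 15, 11, 3, 14, 10, 8, 12, 13]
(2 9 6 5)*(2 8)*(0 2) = (0 2 9 6 5 8) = [2, 1, 9, 3, 4, 8, 5, 7, 0, 6]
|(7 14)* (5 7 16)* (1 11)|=|(1 11)(5 7 14 16)|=4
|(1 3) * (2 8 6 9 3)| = 6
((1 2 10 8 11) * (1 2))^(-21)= ((2 10 8 11))^(-21)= (2 11 8 10)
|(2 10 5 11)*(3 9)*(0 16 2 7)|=|(0 16 2 10 5 11 7)(3 9)|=14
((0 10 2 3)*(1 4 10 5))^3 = (0 4 3 1 2 5 10)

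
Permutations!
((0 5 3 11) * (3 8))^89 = ((0 5 8 3 11))^89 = (0 11 3 8 5)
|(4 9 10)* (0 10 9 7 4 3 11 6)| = 10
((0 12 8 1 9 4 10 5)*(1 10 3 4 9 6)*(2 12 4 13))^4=(0 2 5 13 10 3 8 4 12)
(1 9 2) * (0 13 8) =[13, 9, 1, 3, 4, 5, 6, 7, 0, 2, 10, 11, 12, 8] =(0 13 8)(1 9 2)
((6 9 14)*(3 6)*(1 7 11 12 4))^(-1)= ((1 7 11 12 4)(3 6 9 14))^(-1)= (1 4 12 11 7)(3 14 9 6)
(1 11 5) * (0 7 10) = (0 7 10)(1 11 5) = [7, 11, 2, 3, 4, 1, 6, 10, 8, 9, 0, 5]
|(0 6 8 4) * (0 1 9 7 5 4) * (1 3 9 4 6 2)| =10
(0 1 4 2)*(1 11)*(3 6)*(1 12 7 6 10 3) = (0 11 12 7 6 1 4 2)(3 10) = [11, 4, 0, 10, 2, 5, 1, 6, 8, 9, 3, 12, 7]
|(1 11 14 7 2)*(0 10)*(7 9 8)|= 14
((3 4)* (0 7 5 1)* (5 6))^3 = (0 5 7 1 6)(3 4)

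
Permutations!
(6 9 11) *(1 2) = (1 2)(6 9 11) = [0, 2, 1, 3, 4, 5, 9, 7, 8, 11, 10, 6]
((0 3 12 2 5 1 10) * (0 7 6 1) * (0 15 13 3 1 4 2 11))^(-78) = ((0 1 10 7 6 4 2 5 15 13 3 12 11))^(-78) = (15)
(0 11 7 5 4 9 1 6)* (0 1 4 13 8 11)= (1 6)(4 9)(5 13 8 11 7)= [0, 6, 2, 3, 9, 13, 1, 5, 11, 4, 10, 7, 12, 8]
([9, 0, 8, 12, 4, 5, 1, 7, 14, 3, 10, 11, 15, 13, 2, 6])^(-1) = (0 1 6 15 12 3 9)(2 14 8)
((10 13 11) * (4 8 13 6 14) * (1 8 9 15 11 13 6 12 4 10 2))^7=(1 9 14 2 4 6 11 12 8 15 10)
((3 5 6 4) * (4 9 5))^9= ((3 4)(5 6 9))^9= (9)(3 4)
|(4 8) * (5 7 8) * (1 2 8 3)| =7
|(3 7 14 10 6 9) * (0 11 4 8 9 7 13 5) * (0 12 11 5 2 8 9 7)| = |(0 5 12 11 4 9 3 13 2 8 7 14 10 6)| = 14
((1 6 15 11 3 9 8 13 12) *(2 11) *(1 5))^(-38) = ((1 6 15 2 11 3 9 8 13 12 5))^(-38) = (1 9 6 8 15 13 2 12 11 5 3)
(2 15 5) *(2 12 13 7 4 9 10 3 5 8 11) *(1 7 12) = (1 7 4 9 10 3 5)(2 15 8 11)(12 13) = [0, 7, 15, 5, 9, 1, 6, 4, 11, 10, 3, 2, 13, 12, 14, 8]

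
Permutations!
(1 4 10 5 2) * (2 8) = (1 4 10 5 8 2) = [0, 4, 1, 3, 10, 8, 6, 7, 2, 9, 5]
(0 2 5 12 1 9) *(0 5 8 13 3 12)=(0 2 8 13 3 12 1 9 5)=[2, 9, 8, 12, 4, 0, 6, 7, 13, 5, 10, 11, 1, 3]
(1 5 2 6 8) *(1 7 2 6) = (1 5 6 8 7 2) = [0, 5, 1, 3, 4, 6, 8, 2, 7]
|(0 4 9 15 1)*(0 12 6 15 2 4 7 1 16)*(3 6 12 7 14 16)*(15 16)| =6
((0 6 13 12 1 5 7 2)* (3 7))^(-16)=(0 13 1 3 2 6 12 5 7)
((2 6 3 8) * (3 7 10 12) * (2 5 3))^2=((2 6 7 10 12)(3 8 5))^2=(2 7 12 6 10)(3 5 8)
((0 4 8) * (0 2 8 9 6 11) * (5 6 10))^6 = ((0 4 9 10 5 6 11)(2 8))^6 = (0 11 6 5 10 9 4)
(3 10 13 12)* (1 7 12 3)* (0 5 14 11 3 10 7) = [5, 0, 2, 7, 4, 14, 6, 12, 8, 9, 13, 3, 1, 10, 11] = (0 5 14 11 3 7 12 1)(10 13)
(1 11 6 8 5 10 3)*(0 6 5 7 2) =[6, 11, 0, 1, 4, 10, 8, 2, 7, 9, 3, 5] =(0 6 8 7 2)(1 11 5 10 3)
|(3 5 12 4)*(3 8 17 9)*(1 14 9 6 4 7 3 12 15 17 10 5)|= |(1 14 9 12 7 3)(4 8 10 5 15 17 6)|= 42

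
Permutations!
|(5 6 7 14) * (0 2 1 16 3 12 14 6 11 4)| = |(0 2 1 16 3 12 14 5 11 4)(6 7)| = 10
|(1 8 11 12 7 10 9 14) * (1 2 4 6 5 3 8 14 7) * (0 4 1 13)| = 9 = |(0 4 6 5 3 8 11 12 13)(1 14 2)(7 10 9)|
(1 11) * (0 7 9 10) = (0 7 9 10)(1 11) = [7, 11, 2, 3, 4, 5, 6, 9, 8, 10, 0, 1]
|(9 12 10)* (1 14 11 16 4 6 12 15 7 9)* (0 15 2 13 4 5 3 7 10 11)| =55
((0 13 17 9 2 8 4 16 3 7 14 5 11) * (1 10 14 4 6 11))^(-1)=(0 11 6 8 2 9 17 13)(1 5 14 10)(3 16 4 7)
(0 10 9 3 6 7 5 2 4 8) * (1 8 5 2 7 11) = [10, 8, 4, 6, 5, 7, 11, 2, 0, 3, 9, 1] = (0 10 9 3 6 11 1 8)(2 4 5 7)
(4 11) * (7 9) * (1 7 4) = (1 7 9 4 11) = [0, 7, 2, 3, 11, 5, 6, 9, 8, 4, 10, 1]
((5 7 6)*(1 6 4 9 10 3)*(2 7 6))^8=((1 2 7 4 9 10 3)(5 6))^8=(1 2 7 4 9 10 3)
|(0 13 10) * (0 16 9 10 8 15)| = 12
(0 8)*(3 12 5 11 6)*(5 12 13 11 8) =(0 5 8)(3 13 11 6) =[5, 1, 2, 13, 4, 8, 3, 7, 0, 9, 10, 6, 12, 11]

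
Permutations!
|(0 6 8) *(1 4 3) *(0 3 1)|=4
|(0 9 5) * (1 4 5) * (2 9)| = |(0 2 9 1 4 5)| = 6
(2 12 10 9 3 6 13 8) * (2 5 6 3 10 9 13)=(2 12 9 10 13 8 5 6)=[0, 1, 12, 3, 4, 6, 2, 7, 5, 10, 13, 11, 9, 8]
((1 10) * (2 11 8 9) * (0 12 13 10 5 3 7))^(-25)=((0 12 13 10 1 5 3 7)(2 11 8 9))^(-25)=(0 7 3 5 1 10 13 12)(2 9 8 11)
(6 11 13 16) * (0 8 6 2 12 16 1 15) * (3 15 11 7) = (0 8 6 7 3 15)(1 11 13)(2 12 16) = [8, 11, 12, 15, 4, 5, 7, 3, 6, 9, 10, 13, 16, 1, 14, 0, 2]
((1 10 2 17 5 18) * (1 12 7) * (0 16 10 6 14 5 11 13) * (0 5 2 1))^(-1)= (0 7 12 18 5 13 11 17 2 14 6 1 10 16)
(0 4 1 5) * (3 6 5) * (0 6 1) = (0 4)(1 3)(5 6) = [4, 3, 2, 1, 0, 6, 5]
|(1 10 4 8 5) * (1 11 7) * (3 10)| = 8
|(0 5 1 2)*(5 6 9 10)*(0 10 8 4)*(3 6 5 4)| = 12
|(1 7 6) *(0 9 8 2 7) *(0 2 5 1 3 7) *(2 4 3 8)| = |(0 9 2)(1 4 3 7 6 8 5)| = 21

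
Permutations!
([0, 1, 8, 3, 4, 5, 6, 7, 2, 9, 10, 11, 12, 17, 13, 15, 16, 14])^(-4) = (13 14 17)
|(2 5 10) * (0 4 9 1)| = |(0 4 9 1)(2 5 10)| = 12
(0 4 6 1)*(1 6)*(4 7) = (0 7 4 1) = [7, 0, 2, 3, 1, 5, 6, 4]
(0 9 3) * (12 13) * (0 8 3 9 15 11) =[15, 1, 2, 8, 4, 5, 6, 7, 3, 9, 10, 0, 13, 12, 14, 11] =(0 15 11)(3 8)(12 13)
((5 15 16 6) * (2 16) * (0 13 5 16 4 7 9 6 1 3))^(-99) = ((0 13 5 15 2 4 7 9 6 16 1 3))^(-99) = (0 16 7 15)(1 9 2 13)(3 6 4 5)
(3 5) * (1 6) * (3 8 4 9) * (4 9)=(1 6)(3 5 8 9)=[0, 6, 2, 5, 4, 8, 1, 7, 9, 3]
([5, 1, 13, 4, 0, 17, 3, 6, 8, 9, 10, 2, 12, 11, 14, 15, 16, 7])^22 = [5, 1, 13, 4, 0, 17, 3, 6, 8, 9, 10, 2, 12, 11, 14, 15, 16, 7]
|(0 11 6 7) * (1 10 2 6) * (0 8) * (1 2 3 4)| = 12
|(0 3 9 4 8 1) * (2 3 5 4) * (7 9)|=|(0 5 4 8 1)(2 3 7 9)|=20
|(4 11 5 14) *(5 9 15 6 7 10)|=|(4 11 9 15 6 7 10 5 14)|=9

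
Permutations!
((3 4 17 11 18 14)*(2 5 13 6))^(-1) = ((2 5 13 6)(3 4 17 11 18 14))^(-1) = (2 6 13 5)(3 14 18 11 17 4)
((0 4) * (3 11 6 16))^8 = ((0 4)(3 11 6 16))^8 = (16)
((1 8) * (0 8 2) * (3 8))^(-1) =((0 3 8 1 2))^(-1) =(0 2 1 8 3)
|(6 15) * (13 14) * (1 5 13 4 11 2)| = |(1 5 13 14 4 11 2)(6 15)| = 14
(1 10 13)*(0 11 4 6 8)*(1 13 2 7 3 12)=[11, 10, 7, 12, 6, 5, 8, 3, 0, 9, 2, 4, 1, 13]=(13)(0 11 4 6 8)(1 10 2 7 3 12)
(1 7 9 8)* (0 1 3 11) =(0 1 7 9 8 3 11) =[1, 7, 2, 11, 4, 5, 6, 9, 3, 8, 10, 0]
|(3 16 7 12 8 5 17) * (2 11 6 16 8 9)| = |(2 11 6 16 7 12 9)(3 8 5 17)| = 28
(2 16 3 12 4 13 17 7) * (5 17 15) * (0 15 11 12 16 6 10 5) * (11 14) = [15, 1, 6, 16, 13, 17, 10, 2, 8, 9, 5, 12, 4, 14, 11, 0, 3, 7] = (0 15)(2 6 10 5 17 7)(3 16)(4 13 14 11 12)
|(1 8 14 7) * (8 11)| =5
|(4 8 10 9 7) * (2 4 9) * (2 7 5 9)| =|(2 4 8 10 7)(5 9)| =10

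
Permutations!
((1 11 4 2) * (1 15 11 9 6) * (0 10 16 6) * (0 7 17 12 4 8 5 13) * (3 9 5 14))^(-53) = (0 6 13 16 5 10 1)(2 11 14 9 17 4 15 8 3 7 12)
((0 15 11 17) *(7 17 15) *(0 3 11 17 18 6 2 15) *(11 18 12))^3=(0 11 12 7)(2 3)(6 17)(15 18)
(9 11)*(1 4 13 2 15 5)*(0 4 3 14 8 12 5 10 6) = (0 4 13 2 15 10 6)(1 3 14 8 12 5)(9 11) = [4, 3, 15, 14, 13, 1, 0, 7, 12, 11, 6, 9, 5, 2, 8, 10]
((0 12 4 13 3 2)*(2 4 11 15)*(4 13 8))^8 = ((0 12 11 15 2)(3 13)(4 8))^8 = (0 15 12 2 11)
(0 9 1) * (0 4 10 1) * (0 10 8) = (0 9 10 1 4 8) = [9, 4, 2, 3, 8, 5, 6, 7, 0, 10, 1]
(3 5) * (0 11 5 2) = (0 11 5 3 2) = [11, 1, 0, 2, 4, 3, 6, 7, 8, 9, 10, 5]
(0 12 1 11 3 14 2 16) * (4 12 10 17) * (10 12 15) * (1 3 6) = [12, 11, 16, 14, 15, 5, 1, 7, 8, 9, 17, 6, 3, 13, 2, 10, 0, 4] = (0 12 3 14 2 16)(1 11 6)(4 15 10 17)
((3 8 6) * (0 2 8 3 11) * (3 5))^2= ((0 2 8 6 11)(3 5))^2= (0 8 11 2 6)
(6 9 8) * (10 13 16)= (6 9 8)(10 13 16)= [0, 1, 2, 3, 4, 5, 9, 7, 6, 8, 13, 11, 12, 16, 14, 15, 10]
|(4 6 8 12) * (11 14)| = 4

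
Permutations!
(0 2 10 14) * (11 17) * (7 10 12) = [2, 1, 12, 3, 4, 5, 6, 10, 8, 9, 14, 17, 7, 13, 0, 15, 16, 11] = (0 2 12 7 10 14)(11 17)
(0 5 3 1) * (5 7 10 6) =(0 7 10 6 5 3 1) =[7, 0, 2, 1, 4, 3, 5, 10, 8, 9, 6]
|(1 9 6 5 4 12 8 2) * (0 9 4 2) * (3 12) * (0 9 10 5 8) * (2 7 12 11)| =15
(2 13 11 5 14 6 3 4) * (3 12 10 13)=(2 3 4)(5 14 6 12 10 13 11)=[0, 1, 3, 4, 2, 14, 12, 7, 8, 9, 13, 5, 10, 11, 6]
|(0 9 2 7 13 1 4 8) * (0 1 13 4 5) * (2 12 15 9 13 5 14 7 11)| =|(0 13 5)(1 14 7 4 8)(2 11)(9 12 15)| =30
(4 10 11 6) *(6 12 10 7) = (4 7 6)(10 11 12) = [0, 1, 2, 3, 7, 5, 4, 6, 8, 9, 11, 12, 10]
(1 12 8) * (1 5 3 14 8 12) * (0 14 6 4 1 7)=(0 14 8 5 3 6 4 1 7)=[14, 7, 2, 6, 1, 3, 4, 0, 5, 9, 10, 11, 12, 13, 8]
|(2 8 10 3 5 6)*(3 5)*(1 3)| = 10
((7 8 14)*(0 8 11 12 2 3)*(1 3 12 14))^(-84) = (14)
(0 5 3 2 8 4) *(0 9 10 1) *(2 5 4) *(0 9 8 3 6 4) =[0, 9, 3, 5, 8, 6, 4, 7, 2, 10, 1] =(1 9 10)(2 3 5 6 4 8)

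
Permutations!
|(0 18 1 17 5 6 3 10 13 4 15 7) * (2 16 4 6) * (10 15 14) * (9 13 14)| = 14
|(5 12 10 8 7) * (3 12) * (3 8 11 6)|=|(3 12 10 11 6)(5 8 7)|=15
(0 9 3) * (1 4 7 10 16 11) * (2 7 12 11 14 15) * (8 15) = (0 9 3)(1 4 12 11)(2 7 10 16 14 8 15) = [9, 4, 7, 0, 12, 5, 6, 10, 15, 3, 16, 1, 11, 13, 8, 2, 14]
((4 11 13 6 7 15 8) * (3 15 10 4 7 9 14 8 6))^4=(3 14 4 15 8 11 6 7 13 9 10)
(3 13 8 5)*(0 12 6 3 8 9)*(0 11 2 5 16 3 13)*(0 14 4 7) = (0 12 6 13 9 11 2 5 8 16 3 14 4 7) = [12, 1, 5, 14, 7, 8, 13, 0, 16, 11, 10, 2, 6, 9, 4, 15, 3]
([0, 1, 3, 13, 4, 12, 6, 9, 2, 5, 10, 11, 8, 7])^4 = (2 9)(3 5)(7 8)(12 13)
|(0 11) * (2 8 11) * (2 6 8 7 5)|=|(0 6 8 11)(2 7 5)|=12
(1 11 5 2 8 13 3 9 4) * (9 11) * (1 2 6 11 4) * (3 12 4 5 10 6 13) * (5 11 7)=(1 9)(2 8 3 11 10 6 7 5 13 12 4)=[0, 9, 8, 11, 2, 13, 7, 5, 3, 1, 6, 10, 4, 12]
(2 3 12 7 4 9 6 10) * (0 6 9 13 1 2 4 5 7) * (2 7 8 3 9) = (0 6 10 4 13 1 7 5 8 3 12)(2 9) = [6, 7, 9, 12, 13, 8, 10, 5, 3, 2, 4, 11, 0, 1]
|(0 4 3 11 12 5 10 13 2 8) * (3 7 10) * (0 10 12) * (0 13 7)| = 18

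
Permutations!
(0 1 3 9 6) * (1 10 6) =(0 10 6)(1 3 9) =[10, 3, 2, 9, 4, 5, 0, 7, 8, 1, 6]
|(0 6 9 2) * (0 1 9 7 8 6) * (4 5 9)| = |(1 4 5 9 2)(6 7 8)| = 15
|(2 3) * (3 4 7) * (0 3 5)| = 6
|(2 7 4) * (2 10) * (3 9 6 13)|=4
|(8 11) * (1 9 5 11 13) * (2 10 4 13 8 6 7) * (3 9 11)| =|(1 11 6 7 2 10 4 13)(3 9 5)| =24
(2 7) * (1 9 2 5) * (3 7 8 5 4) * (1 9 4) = (1 4 3 7)(2 8 5 9) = [0, 4, 8, 7, 3, 9, 6, 1, 5, 2]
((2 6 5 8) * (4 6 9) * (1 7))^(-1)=(1 7)(2 8 5 6 4 9)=((1 7)(2 9 4 6 5 8))^(-1)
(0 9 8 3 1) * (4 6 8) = (0 9 4 6 8 3 1) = [9, 0, 2, 1, 6, 5, 8, 7, 3, 4]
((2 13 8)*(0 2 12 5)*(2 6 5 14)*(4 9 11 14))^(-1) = (0 5 6)(2 14 11 9 4 12 8 13)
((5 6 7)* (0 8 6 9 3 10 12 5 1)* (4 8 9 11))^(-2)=((0 9 3 10 12 5 11 4 8 6 7 1))^(-2)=(0 7 8 11 12 3)(1 6 4 5 10 9)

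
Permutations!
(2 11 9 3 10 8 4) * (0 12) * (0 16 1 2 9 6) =[12, 2, 11, 10, 9, 5, 0, 7, 4, 3, 8, 6, 16, 13, 14, 15, 1] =(0 12 16 1 2 11 6)(3 10 8 4 9)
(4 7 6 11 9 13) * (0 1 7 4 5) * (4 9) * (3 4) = (0 1 7 6 11 3 4 9 13 5) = [1, 7, 2, 4, 9, 0, 11, 6, 8, 13, 10, 3, 12, 5]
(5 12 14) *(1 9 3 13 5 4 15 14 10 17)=(1 9 3 13 5 12 10 17)(4 15 14)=[0, 9, 2, 13, 15, 12, 6, 7, 8, 3, 17, 11, 10, 5, 4, 14, 16, 1]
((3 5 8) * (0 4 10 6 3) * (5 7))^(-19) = ((0 4 10 6 3 7 5 8))^(-19) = (0 7 10 8 3 4 5 6)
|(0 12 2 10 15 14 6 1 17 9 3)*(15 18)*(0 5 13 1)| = |(0 12 2 10 18 15 14 6)(1 17 9 3 5 13)| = 24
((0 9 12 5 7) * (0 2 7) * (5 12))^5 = ((12)(0 9 5)(2 7))^5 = (12)(0 5 9)(2 7)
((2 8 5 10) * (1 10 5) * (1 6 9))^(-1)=(1 9 6 8 2 10)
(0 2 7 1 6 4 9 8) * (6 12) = [2, 12, 7, 3, 9, 5, 4, 1, 0, 8, 10, 11, 6] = (0 2 7 1 12 6 4 9 8)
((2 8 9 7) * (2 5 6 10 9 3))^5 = ((2 8 3)(5 6 10 9 7))^5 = (10)(2 3 8)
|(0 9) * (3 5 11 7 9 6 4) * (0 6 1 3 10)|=10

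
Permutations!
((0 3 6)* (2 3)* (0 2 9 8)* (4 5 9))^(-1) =((0 4 5 9 8)(2 3 6))^(-1) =(0 8 9 5 4)(2 6 3)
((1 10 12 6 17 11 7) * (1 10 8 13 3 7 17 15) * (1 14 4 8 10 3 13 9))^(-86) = ((1 10 12 6 15 14 4 8 9)(3 7)(11 17))^(-86) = (17)(1 15 9 6 8 12 4 10 14)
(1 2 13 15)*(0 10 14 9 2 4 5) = (0 10 14 9 2 13 15 1 4 5) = [10, 4, 13, 3, 5, 0, 6, 7, 8, 2, 14, 11, 12, 15, 9, 1]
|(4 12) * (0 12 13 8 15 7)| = |(0 12 4 13 8 15 7)| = 7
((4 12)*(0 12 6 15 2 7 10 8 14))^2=((0 12 4 6 15 2 7 10 8 14))^2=(0 4 15 7 8)(2 10 14 12 6)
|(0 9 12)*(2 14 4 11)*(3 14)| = 15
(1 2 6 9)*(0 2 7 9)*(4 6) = (0 2 4 6)(1 7 9) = [2, 7, 4, 3, 6, 5, 0, 9, 8, 1]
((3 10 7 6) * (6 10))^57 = (3 6)(7 10) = ((3 6)(7 10))^57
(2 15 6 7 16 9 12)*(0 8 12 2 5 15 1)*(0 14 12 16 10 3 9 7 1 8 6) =(0 6 1 14 12 5 15)(2 8 16 7 10 3 9) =[6, 14, 8, 9, 4, 15, 1, 10, 16, 2, 3, 11, 5, 13, 12, 0, 7]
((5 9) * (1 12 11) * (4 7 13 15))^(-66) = ((1 12 11)(4 7 13 15)(5 9))^(-66) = (4 13)(7 15)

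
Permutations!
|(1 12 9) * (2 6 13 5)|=12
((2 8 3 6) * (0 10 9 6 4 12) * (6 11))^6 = ((0 10 9 11 6 2 8 3 4 12))^6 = (0 8 9 4 6)(2 10 3 11 12)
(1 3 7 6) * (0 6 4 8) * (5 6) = [5, 3, 2, 7, 8, 6, 1, 4, 0] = (0 5 6 1 3 7 4 8)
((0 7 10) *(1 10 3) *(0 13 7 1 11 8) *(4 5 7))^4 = ((0 1 10 13 4 5 7 3 11 8))^4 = (0 4 11 10 7)(1 5 8 13 3)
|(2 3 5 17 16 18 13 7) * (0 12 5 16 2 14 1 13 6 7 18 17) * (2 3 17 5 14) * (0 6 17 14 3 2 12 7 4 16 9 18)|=44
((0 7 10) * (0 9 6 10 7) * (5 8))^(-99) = (10)(5 8)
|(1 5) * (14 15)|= |(1 5)(14 15)|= 2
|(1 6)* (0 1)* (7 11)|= 6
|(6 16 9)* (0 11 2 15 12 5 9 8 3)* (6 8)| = |(0 11 2 15 12 5 9 8 3)(6 16)| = 18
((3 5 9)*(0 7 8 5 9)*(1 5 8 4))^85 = (3 9)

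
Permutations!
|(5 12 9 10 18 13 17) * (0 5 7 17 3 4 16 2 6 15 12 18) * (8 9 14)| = 30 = |(0 5 18 13 3 4 16 2 6 15 12 14 8 9 10)(7 17)|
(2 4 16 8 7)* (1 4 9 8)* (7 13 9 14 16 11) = [0, 4, 14, 3, 11, 5, 6, 2, 13, 8, 10, 7, 12, 9, 16, 15, 1] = (1 4 11 7 2 14 16)(8 13 9)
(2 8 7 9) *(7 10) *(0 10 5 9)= (0 10 7)(2 8 5 9)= [10, 1, 8, 3, 4, 9, 6, 0, 5, 2, 7]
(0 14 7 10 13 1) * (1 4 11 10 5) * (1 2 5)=(0 14 7 1)(2 5)(4 11 10 13)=[14, 0, 5, 3, 11, 2, 6, 1, 8, 9, 13, 10, 12, 4, 7]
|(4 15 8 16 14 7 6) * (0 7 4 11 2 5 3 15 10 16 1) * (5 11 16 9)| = 26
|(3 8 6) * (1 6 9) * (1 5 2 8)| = 12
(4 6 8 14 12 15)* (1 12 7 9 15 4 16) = (1 12 4 6 8 14 7 9 15 16) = [0, 12, 2, 3, 6, 5, 8, 9, 14, 15, 10, 11, 4, 13, 7, 16, 1]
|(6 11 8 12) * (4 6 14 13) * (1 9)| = 14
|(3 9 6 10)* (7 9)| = |(3 7 9 6 10)| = 5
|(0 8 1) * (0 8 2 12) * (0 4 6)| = 10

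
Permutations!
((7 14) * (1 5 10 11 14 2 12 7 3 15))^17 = (1 11 15 10 3 5 14)(2 7 12)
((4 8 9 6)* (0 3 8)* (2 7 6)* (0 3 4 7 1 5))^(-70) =((0 4 3 8 9 2 1 5)(6 7))^(-70) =(0 3 9 1)(2 5 4 8)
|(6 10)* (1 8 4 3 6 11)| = |(1 8 4 3 6 10 11)| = 7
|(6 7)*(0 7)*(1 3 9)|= 3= |(0 7 6)(1 3 9)|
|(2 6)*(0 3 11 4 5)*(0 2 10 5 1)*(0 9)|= |(0 3 11 4 1 9)(2 6 10 5)|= 12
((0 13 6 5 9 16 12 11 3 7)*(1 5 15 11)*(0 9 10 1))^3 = ((0 13 6 15 11 3 7 9 16 12)(1 5 10))^3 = (0 15 7 12 6 3 16 13 11 9)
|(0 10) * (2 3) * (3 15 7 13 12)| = 6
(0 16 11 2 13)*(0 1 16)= (1 16 11 2 13)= [0, 16, 13, 3, 4, 5, 6, 7, 8, 9, 10, 2, 12, 1, 14, 15, 11]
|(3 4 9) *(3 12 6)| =|(3 4 9 12 6)| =5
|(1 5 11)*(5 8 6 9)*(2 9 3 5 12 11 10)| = |(1 8 6 3 5 10 2 9 12 11)| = 10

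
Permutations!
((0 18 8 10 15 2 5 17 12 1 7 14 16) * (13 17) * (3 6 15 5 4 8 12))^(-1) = ((0 18 12 1 7 14 16)(2 4 8 10 5 13 17 3 6 15))^(-1) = (0 16 14 7 1 12 18)(2 15 6 3 17 13 5 10 8 4)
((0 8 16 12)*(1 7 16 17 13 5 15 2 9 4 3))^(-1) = (0 12 16 7 1 3 4 9 2 15 5 13 17 8)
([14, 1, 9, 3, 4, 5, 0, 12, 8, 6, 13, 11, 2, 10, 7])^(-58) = [9, 1, 7, 3, 4, 5, 2, 0, 8, 12, 10, 11, 14, 13, 6]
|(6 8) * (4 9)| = 2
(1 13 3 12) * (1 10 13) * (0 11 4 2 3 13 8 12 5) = [11, 1, 3, 5, 2, 0, 6, 7, 12, 9, 8, 4, 10, 13] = (13)(0 11 4 2 3 5)(8 12 10)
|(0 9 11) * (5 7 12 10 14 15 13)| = |(0 9 11)(5 7 12 10 14 15 13)| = 21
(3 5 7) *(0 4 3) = (0 4 3 5 7) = [4, 1, 2, 5, 3, 7, 6, 0]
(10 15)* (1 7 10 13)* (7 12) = (1 12 7 10 15 13) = [0, 12, 2, 3, 4, 5, 6, 10, 8, 9, 15, 11, 7, 1, 14, 13]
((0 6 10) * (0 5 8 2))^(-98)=((0 6 10 5 8 2))^(-98)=(0 8 10)(2 5 6)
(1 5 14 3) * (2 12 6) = (1 5 14 3)(2 12 6) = [0, 5, 12, 1, 4, 14, 2, 7, 8, 9, 10, 11, 6, 13, 3]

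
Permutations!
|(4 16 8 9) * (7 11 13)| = 12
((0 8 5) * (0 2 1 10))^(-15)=((0 8 5 2 1 10))^(-15)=(0 2)(1 8)(5 10)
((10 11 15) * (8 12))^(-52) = ((8 12)(10 11 15))^(-52) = (10 15 11)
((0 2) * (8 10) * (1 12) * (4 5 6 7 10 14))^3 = (0 2)(1 12)(4 7 14 6 8 5 10)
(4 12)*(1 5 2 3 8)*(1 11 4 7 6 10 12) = (1 5 2 3 8 11 4)(6 10 12 7) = [0, 5, 3, 8, 1, 2, 10, 6, 11, 9, 12, 4, 7]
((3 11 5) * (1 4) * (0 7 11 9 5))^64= ((0 7 11)(1 4)(3 9 5))^64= (0 7 11)(3 9 5)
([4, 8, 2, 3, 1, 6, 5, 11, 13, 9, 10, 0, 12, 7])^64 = [4, 8, 2, 3, 1, 5, 6, 11, 13, 9, 10, 0, 12, 7]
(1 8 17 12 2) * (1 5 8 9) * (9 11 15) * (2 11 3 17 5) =[0, 3, 2, 17, 4, 8, 6, 7, 5, 1, 10, 15, 11, 13, 14, 9, 16, 12] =(1 3 17 12 11 15 9)(5 8)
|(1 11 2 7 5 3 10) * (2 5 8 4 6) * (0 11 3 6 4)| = 21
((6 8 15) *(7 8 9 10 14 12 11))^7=((6 9 10 14 12 11 7 8 15))^7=(6 8 11 14 9 15 7 12 10)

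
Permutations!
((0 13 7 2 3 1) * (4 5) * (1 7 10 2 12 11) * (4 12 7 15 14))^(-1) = (0 1 11 12 5 4 14 15 3 2 10 13)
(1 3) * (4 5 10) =(1 3)(4 5 10) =[0, 3, 2, 1, 5, 10, 6, 7, 8, 9, 4]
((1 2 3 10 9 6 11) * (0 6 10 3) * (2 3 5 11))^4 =((0 6 2)(1 3 5 11)(9 10))^4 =(11)(0 6 2)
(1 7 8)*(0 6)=(0 6)(1 7 8)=[6, 7, 2, 3, 4, 5, 0, 8, 1]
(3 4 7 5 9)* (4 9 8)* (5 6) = (3 9)(4 7 6 5 8) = [0, 1, 2, 9, 7, 8, 5, 6, 4, 3]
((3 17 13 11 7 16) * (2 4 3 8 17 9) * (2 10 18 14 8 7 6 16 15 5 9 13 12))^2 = ((2 4 3 13 11 6 16 7 15 5 9 10 18 14 8 17 12))^2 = (2 3 11 16 15 9 18 8 12 4 13 6 7 5 10 14 17)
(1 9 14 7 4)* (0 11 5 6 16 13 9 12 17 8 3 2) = (0 11 5 6 16 13 9 14 7 4 1 12 17 8 3 2) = [11, 12, 0, 2, 1, 6, 16, 4, 3, 14, 10, 5, 17, 9, 7, 15, 13, 8]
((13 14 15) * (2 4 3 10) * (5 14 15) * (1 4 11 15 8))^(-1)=((1 4 3 10 2 11 15 13 8)(5 14))^(-1)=(1 8 13 15 11 2 10 3 4)(5 14)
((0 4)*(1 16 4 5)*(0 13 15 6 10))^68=(0 13 5 15 1 6 16 10 4)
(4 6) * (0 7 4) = (0 7 4 6) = [7, 1, 2, 3, 6, 5, 0, 4]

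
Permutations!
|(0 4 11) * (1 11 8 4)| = 6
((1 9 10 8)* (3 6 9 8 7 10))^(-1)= ((1 8)(3 6 9)(7 10))^(-1)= (1 8)(3 9 6)(7 10)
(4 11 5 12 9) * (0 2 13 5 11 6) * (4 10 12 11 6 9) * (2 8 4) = (0 8 4 9 10 12 2 13 5 11 6) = [8, 1, 13, 3, 9, 11, 0, 7, 4, 10, 12, 6, 2, 5]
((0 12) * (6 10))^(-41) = (0 12)(6 10)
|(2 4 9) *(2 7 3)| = |(2 4 9 7 3)| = 5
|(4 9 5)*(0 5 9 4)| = 2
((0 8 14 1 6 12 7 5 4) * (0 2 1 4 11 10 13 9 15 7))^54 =(0 6 2 14)(1 4 8 12)(5 15 13 11 7 9 10)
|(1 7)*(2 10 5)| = 6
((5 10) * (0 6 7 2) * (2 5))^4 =(0 10 7)(2 5 6)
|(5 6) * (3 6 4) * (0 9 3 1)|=7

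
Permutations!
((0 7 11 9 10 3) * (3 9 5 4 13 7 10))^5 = (13)(0 10 9 3)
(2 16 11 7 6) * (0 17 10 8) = (0 17 10 8)(2 16 11 7 6) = [17, 1, 16, 3, 4, 5, 2, 6, 0, 9, 8, 7, 12, 13, 14, 15, 11, 10]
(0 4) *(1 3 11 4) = (0 1 3 11 4) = [1, 3, 2, 11, 0, 5, 6, 7, 8, 9, 10, 4]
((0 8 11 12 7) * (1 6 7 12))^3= (12)(0 1)(6 8)(7 11)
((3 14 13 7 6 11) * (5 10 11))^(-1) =((3 14 13 7 6 5 10 11))^(-1) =(3 11 10 5 6 7 13 14)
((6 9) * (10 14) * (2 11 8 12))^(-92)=(14)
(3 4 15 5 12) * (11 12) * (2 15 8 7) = [0, 1, 15, 4, 8, 11, 6, 2, 7, 9, 10, 12, 3, 13, 14, 5] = (2 15 5 11 12 3 4 8 7)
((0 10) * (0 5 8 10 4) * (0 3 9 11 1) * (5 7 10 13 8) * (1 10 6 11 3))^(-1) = (0 1 4)(3 9)(6 7 10 11)(8 13) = ((0 4 1)(3 9)(6 11 10 7)(8 13))^(-1)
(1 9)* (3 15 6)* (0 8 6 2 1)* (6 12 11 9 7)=(0 8 12 11 9)(1 7 6 3 15 2)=[8, 7, 1, 15, 4, 5, 3, 6, 12, 0, 10, 9, 11, 13, 14, 2]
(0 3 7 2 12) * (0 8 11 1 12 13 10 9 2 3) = (1 12 8 11)(2 13 10 9)(3 7) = [0, 12, 13, 7, 4, 5, 6, 3, 11, 2, 9, 1, 8, 10]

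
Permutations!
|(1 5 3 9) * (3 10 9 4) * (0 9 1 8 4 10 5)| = |(0 9 8 4 3 10 1)| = 7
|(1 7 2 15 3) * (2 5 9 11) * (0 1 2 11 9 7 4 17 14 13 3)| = 18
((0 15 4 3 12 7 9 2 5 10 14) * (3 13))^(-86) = (0 10 2 7 3 4)(5 9 12 13 15 14)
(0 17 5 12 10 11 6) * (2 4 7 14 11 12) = (0 17 5 2 4 7 14 11 6)(10 12) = [17, 1, 4, 3, 7, 2, 0, 14, 8, 9, 12, 6, 10, 13, 11, 15, 16, 5]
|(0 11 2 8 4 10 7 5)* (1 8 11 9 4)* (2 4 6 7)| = |(0 9 6 7 5)(1 8)(2 11 4 10)| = 20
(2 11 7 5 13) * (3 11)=(2 3 11 7 5 13)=[0, 1, 3, 11, 4, 13, 6, 5, 8, 9, 10, 7, 12, 2]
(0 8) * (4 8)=(0 4 8)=[4, 1, 2, 3, 8, 5, 6, 7, 0]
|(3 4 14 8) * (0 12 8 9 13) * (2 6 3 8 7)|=10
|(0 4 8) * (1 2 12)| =|(0 4 8)(1 2 12)| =3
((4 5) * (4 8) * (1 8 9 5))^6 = (9)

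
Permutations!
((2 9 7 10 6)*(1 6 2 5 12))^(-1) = ((1 6 5 12)(2 9 7 10))^(-1) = (1 12 5 6)(2 10 7 9)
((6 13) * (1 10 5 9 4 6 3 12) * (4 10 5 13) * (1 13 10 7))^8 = ((1 5 9 7)(3 12 13)(4 6))^8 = (3 13 12)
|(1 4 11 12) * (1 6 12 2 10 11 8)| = 6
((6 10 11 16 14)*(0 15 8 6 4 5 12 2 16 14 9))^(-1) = ((0 15 8 6 10 11 14 4 5 12 2 16 9))^(-1) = (0 9 16 2 12 5 4 14 11 10 6 8 15)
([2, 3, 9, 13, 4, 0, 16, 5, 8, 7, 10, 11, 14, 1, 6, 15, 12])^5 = [0, 13, 2, 1, 4, 5, 16, 7, 8, 9, 10, 11, 14, 3, 6, 15, 12]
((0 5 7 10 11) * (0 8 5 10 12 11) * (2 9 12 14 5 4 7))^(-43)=(0 10)(2 12 8 7 5 9 11 4 14)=((0 10)(2 9 12 11 8 4 7 14 5))^(-43)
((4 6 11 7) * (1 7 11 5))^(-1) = ((11)(1 7 4 6 5))^(-1) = (11)(1 5 6 4 7)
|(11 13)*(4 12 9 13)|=|(4 12 9 13 11)|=5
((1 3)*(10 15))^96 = ((1 3)(10 15))^96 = (15)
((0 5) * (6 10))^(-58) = (10)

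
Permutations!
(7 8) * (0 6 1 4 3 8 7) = (0 6 1 4 3 8) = [6, 4, 2, 8, 3, 5, 1, 7, 0]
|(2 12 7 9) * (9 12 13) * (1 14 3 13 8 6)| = 8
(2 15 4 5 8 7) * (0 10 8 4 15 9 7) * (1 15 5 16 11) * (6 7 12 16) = (0 10 8)(1 15 5 4 6 7 2 9 12 16 11) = [10, 15, 9, 3, 6, 4, 7, 2, 0, 12, 8, 1, 16, 13, 14, 5, 11]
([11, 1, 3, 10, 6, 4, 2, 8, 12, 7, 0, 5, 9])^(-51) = (0 2 5 10 6 11 3 4)(7 8 12 9)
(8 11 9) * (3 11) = (3 11 9 8) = [0, 1, 2, 11, 4, 5, 6, 7, 3, 8, 10, 9]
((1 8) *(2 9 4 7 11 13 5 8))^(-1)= ((1 2 9 4 7 11 13 5 8))^(-1)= (1 8 5 13 11 7 4 9 2)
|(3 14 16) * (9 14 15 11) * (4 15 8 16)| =15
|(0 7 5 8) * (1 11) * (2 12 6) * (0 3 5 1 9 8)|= |(0 7 1 11 9 8 3 5)(2 12 6)|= 24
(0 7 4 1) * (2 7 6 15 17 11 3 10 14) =(0 6 15 17 11 3 10 14 2 7 4 1) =[6, 0, 7, 10, 1, 5, 15, 4, 8, 9, 14, 3, 12, 13, 2, 17, 16, 11]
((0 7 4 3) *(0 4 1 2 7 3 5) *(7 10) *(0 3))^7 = ((1 2 10 7)(3 4 5))^7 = (1 7 10 2)(3 4 5)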